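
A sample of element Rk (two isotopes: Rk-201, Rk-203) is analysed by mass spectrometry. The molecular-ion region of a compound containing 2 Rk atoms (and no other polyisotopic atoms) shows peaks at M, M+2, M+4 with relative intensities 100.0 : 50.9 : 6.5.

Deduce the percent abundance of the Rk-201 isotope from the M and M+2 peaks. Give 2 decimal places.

Write p for the Rk-201 fraction. I(M+2)/I(M) = [C(2,1)·p^1·(1−p)] / p^2 = 2·(1−p)/p = 50.9/100.0 = 0.5090
(1−p)/p = 0.5090/2 = 0.2545  ⇒  p = 1/(1 + 0.2545) = 0.7971
Rk-201: 79.71%, Rk-203: 20.29%.

79.71%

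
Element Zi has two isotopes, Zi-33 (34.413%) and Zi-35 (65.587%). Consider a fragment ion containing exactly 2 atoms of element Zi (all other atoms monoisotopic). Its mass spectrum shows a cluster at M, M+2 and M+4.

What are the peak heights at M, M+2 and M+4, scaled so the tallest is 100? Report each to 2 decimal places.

The 2 Zi atoms are independent, so intensities follow the terms of (0.34413 + 0.65587)^2.
P(M) = 0.34413^2 = 0.118425
P(M+2) = 2 × 0.34413^1 × 0.65587^1 = 0.451409
P(M+4) = 0.65587^2 = 0.430165
The M+2 peak is largest (0.451409); scaling to 100 gives 26.23 : 100.00 : 95.29.

26.23 : 100.00 : 95.29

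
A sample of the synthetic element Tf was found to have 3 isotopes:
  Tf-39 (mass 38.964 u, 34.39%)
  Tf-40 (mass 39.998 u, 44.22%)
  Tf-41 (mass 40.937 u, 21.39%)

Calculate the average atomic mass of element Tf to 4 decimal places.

The abundance-weighted mean is 0.3439 × 38.964 + 0.4422 × 39.998 + 0.2139 × 40.937
= 13.39972 + 17.68712 + 8.75642 = 39.84326 u

39.8433 u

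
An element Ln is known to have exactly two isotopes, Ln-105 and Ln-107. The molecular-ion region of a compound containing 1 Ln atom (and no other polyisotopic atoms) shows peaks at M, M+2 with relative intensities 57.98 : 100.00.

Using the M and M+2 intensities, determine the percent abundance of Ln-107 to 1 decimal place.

Let p = fractional abundance of Ln-105. I(M+2)/I(M) = [C(1,1)·p^0·(1−p)] / p^1 = 1·(1−p)/p = 100.00/57.98 = 1.7247
(1−p)/p = 1.7247/1 = 1.7247  ⇒  p = 1/(1 + 1.7247) = 0.3670
Ln-105: 36.7%, Ln-107: 63.3%.

63.3%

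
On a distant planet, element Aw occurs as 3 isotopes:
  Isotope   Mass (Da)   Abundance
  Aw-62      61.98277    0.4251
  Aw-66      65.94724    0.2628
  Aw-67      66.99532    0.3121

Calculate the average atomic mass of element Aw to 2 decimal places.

Ar = Σ fᵢ·mᵢ = 0.4251 × 61.98277 + 0.2628 × 65.94724 + 0.3121 × 66.99532
= 26.348876 + 17.330935 + 20.909239 = 64.589050 Da

64.59 Da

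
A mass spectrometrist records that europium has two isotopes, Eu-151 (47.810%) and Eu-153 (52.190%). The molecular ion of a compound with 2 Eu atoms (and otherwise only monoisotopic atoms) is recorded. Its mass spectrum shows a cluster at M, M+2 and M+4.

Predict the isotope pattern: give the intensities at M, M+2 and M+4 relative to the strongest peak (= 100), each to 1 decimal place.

45.8 : 100.0 : 54.6

The 2 Eu atoms are independent, so intensities follow the terms of (0.47810 + 0.52190)^2.
P(M) = 0.47810^2 = 0.228580
P(M+2) = 2 × 0.47810^1 × 0.52190^1 = 0.499041
P(M+4) = 0.52190^2 = 0.272380
The M+2 peak is largest (0.499041); scaling to 100 gives 45.8 : 100.0 : 54.6.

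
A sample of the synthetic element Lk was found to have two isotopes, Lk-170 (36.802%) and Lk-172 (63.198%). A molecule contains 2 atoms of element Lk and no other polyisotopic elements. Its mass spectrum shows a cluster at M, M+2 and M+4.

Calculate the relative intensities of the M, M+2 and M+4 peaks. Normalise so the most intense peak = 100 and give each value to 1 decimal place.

The 2 Lk atoms are independent, so intensities follow the terms of (0.36802 + 0.63198)^2.
P(M) = 0.36802^2 = 0.135439
P(M+2) = 2 × 0.36802^1 × 0.63198^1 = 0.465163
P(M+4) = 0.63198^2 = 0.399399
The M+2 peak is largest (0.465163); scaling to 100 gives 29.1 : 100.0 : 85.9.

29.1 : 100.0 : 85.9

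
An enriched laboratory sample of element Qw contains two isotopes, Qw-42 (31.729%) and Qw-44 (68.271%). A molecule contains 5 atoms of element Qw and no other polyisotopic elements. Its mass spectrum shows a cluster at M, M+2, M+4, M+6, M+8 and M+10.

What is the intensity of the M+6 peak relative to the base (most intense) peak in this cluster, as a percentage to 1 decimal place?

Term probabilities: M 0.0032, M+2 0.0346, M+4 0.1489, M+6 0.3203, M+8 0.3446, M+10 0.1483. Base peak = M+8.
P(M+8) = C(5,4) × 0.31729^1 × 0.68271^4 = 5 × 0.31729 × 0.21724263 = 0.344645 (base)
P(M+6) = C(5,3) × 0.31729^2 × 0.68271^3 = 10 × 0.10067294 × 0.31820631 = 0.320348
Relative intensity = 0.320348 / 0.344645 × 100 = 93.0

93.0%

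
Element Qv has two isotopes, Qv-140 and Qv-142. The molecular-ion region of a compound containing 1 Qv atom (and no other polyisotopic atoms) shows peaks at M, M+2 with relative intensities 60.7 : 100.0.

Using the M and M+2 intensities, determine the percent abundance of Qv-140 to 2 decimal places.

37.77%

If p is the fraction of Qv that is Qv-140, then I(M+2)/I(M) = [C(1,1)·p^0·(1−p)] / p^1 = 1·(1−p)/p = 100.0/60.7 = 1.6474
(1−p)/p = 1.6474/1 = 1.6474  ⇒  p = 1/(1 + 1.6474) = 0.3777
Qv-140: 37.77%, Qv-142: 62.23%.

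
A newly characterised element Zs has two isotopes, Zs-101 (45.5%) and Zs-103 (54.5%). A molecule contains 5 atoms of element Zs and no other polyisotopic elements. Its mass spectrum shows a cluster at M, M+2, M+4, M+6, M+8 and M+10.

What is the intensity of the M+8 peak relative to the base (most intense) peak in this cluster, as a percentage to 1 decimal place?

Term probabilities: M 0.0195, M+2 0.1168, M+4 0.2798, M+6 0.3351, M+8 0.2007, M+10 0.0481. Base peak = M+6.
P(M+6) = C(5,3) × 0.455^2 × 0.545^3 = 10 × 0.207025 × 0.16187862 = 0.335129 (base)
P(M+8) = C(5,4) × 0.455^1 × 0.545^4 = 5 × 0.4550 × 0.08822385 = 0.200709
Relative intensity = 0.200709 / 0.335129 × 100 = 59.9

59.9%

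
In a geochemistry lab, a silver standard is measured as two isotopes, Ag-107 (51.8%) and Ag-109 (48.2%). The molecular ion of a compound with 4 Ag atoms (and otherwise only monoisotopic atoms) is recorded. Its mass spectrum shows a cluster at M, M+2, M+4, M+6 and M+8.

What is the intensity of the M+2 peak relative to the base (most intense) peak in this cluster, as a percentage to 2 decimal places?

Term probabilities: M 0.0720, M+2 0.2680, M+4 0.3740, M+6 0.2320, M+8 0.0540. Base peak = M+4.
P(M+4) = C(4,2) × 0.518^2 × 0.482^2 = 6 × 0.268324 × 0.232324 = 0.374029 (base)
P(M+2) = C(4,1) × 0.518^3 × 0.482^1 = 4 × 0.13899183 × 0.4820 = 0.267976
Relative intensity = 0.267976 / 0.374029 × 100 = 71.65

71.65%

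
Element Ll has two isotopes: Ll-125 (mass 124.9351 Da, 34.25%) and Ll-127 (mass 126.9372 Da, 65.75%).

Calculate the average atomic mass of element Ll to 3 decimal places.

126.251 Da

Ar = Σ fᵢ·mᵢ = 0.3425 × 124.9351 + 0.6575 × 126.9372
= 42.79027 + 83.46121 = 126.25148 Da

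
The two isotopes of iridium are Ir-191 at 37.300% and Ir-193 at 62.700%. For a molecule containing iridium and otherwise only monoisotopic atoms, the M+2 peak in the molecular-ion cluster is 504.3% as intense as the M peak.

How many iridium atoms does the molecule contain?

With n Ir atoms, P(M+2)/P(M) = C(n,1)·p^(n−1)q / p^n = n·q/p = n · 0.62700/0.37300.
n = 5.043 × 0.37300/0.62700 = 3.00 ≈ 3

3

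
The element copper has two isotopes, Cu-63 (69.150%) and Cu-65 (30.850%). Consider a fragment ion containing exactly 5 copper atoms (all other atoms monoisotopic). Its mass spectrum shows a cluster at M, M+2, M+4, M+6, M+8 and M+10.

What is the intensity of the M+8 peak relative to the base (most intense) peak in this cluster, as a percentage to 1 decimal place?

(0.69150 + 0.30850)^5 gives M 0.1581, M+2 0.3527, M+4 0.3147, M+6 0.1404, M+8 0.0313, M+10 0.0028; the largest is M+2.
P(M+2) = C(5,1) × 0.69150^4 × 0.30850^1 = 5 × 0.2286487 × 0.3085 = 0.352691 (base)
P(M+8) = C(5,4) × 0.69150^1 × 0.30850^4 = 5 × 0.6915 × 0.00905776 = 0.031317
Relative intensity = 0.031317 / 0.352691 × 100 = 8.9

8.9%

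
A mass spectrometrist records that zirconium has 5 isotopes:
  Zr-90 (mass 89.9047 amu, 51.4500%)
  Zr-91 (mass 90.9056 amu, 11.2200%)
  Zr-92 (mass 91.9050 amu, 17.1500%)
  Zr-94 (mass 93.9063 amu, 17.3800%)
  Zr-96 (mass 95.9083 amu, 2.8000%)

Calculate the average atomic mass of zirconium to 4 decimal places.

Ar = Σ fᵢ·mᵢ = 0.514500 × 89.9047 + 0.112200 × 90.9056 + 0.171500 × 91.9050 + 0.173800 × 93.9063 + 0.028000 × 95.9083
= 46.25597 + 10.19961 + 15.76171 + 16.32091 + 2.68543 = 91.22363 amu

91.2236 amu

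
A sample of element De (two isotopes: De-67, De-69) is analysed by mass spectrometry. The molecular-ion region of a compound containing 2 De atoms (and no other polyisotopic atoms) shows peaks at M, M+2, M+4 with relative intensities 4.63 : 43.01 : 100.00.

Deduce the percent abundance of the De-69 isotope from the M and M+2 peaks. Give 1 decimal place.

Let p = fractional abundance of De-67. I(M+2)/I(M) = [C(2,1)·p^1·(1−p)] / p^2 = 2·(1−p)/p = 43.01/4.63 = 9.2894
(1−p)/p = 9.2894/2 = 4.6447  ⇒  p = 1/(1 + 4.6447) = 0.1772
De-67: 17.7%, De-69: 82.3%.

82.3%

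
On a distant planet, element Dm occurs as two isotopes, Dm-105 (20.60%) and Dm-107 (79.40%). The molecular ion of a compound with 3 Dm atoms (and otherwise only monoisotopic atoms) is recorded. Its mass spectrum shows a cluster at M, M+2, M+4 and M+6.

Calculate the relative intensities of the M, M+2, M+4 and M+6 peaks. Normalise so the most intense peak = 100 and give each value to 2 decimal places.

1.75 : 20.19 : 77.83 : 100.00

Each Dm atom is independently Dm-105 (p = 0.2060) or Dm-107 (q = 0.7940); the cluster is the binomial expansion (p + q)^3.
P(M) = 0.2060^3 = 0.008742
P(M+2) = 3 × 0.2060^2 × 0.7940^1 = 0.101083
P(M+4) = 3 × 0.2060^1 × 0.7940^2 = 0.389609
P(M+6) = 0.7940^3 = 0.500566
The M+6 peak is largest (0.500566); scaling to 100 gives 1.75 : 20.19 : 77.83 : 100.00.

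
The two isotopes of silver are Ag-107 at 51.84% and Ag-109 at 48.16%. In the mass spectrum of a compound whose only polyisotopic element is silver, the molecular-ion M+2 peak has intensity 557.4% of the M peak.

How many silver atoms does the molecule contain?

6

With n Ag atoms, P(M+2)/P(M) = C(n,1)·p^(n−1)q / p^n = n·q/p = n · 0.4816/0.5184.
n = 5.574 × 0.5184/0.4816 = 6.00 ≈ 6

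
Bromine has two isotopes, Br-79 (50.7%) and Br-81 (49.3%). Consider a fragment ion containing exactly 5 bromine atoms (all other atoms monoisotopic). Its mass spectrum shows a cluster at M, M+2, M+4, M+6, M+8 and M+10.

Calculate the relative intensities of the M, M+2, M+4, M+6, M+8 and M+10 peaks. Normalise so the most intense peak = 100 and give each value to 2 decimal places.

Expanding (0.507 + 0.493)^5:
P(M) = 0.507^5 = 0.033500
P(M+2) = 5 × 0.507^4 × 0.493^1 = 0.162873
P(M+4) = 10 × 0.507^3 × 0.493^2 = 0.316751
P(M+6) = 10 × 0.507^2 × 0.493^3 = 0.308004
P(M+8) = 5 × 0.507^1 × 0.493^4 = 0.149750
P(M+10) = 0.493^5 = 0.029123
The M+4 peak is largest (0.316751); scaling to 100 gives 10.58 : 51.42 : 100.00 : 97.24 : 47.28 : 9.19.

10.58 : 51.42 : 100.00 : 97.24 : 47.28 : 9.19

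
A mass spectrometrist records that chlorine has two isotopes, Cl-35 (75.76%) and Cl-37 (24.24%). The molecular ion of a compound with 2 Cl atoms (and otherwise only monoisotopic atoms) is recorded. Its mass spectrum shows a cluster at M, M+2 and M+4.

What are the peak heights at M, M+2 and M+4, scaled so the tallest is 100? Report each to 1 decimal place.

The 2 Cl atoms are independent, so intensities follow the terms of (0.7576 + 0.2424)^2.
P(M) = 0.7576^2 = 0.573958
P(M+2) = 2 × 0.7576^1 × 0.2424^1 = 0.367284
P(M+4) = 0.2424^2 = 0.058758
The M peak is largest (0.573958); scaling to 100 gives 100.0 : 64.0 : 10.2.

100.0 : 64.0 : 10.2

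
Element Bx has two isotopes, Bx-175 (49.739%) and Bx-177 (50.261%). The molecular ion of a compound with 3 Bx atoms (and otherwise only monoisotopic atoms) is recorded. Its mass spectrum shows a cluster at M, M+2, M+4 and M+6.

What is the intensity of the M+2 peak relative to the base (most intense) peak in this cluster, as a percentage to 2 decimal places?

98.96%

Binomial terms of (0.49739 + 0.50261)^3: M 0.1231, M+2 0.3730, M+4 0.3769, M+6 0.1270 → M+4 is the base peak.
P(M+4) = C(3,2) × 0.49739^1 × 0.50261^2 = 3 × 0.49739 × 0.25261681 = 0.376947 (base)
P(M+2) = C(3,1) × 0.49739^2 × 0.50261^1 = 3 × 0.24739681 × 0.50261 = 0.373032
Relative intensity = 0.373032 / 0.376947 × 100 = 98.96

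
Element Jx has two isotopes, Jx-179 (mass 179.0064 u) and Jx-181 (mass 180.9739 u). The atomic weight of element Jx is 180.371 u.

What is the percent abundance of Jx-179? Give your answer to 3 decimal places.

Writing the weighted mean with unknown fraction x of Jx-179:
179.0064·x + 180.9739·(1 − x) = 180.371
(179.0064 − 180.9739)·x = 180.371 − 180.9739
x = -0.6029 / -1.9675 = 0.30643 → 30.643% Jx-179, 69.357% Jx-181.

30.643%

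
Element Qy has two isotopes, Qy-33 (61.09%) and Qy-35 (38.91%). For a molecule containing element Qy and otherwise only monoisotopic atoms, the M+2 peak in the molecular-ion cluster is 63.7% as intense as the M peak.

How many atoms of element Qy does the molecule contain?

With n Qy atoms, P(M+2)/P(M) = C(n,1)·p^(n−1)q / p^n = n·q/p = n · 0.3891/0.6109.
n = 0.637 × 0.6109/0.3891 = 1.00 ≈ 1

1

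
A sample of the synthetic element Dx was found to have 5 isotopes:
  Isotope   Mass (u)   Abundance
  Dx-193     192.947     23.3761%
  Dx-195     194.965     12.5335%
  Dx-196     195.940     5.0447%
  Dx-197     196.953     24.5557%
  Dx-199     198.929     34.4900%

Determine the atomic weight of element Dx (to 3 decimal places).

196.398 u

The abundance-weighted mean is 0.233761 × 192.947 + 0.125335 × 194.965 + 0.050447 × 195.940 + 0.245557 × 196.953 + 0.344900 × 198.929
= 45.1035 + 24.4359 + 9.8846 + 48.3632 + 68.6106 = 196.3978 u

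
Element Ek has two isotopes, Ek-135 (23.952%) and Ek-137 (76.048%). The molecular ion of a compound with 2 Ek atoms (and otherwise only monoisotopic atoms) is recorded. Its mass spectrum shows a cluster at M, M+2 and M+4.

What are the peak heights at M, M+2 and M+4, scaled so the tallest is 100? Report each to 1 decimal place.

9.9 : 63.0 : 100.0

The 2 Ek atoms are independent, so intensities follow the terms of (0.23952 + 0.76048)^2.
P(M) = 0.23952^2 = 0.057370
P(M+2) = 2 × 0.23952^1 × 0.76048^1 = 0.364300
P(M+4) = 0.76048^2 = 0.578330
The M+4 peak is largest (0.578330); scaling to 100 gives 9.9 : 63.0 : 100.0.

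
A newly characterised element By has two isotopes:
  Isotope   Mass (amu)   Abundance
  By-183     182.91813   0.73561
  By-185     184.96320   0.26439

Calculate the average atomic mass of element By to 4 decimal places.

Ar = Σ fᵢ·mᵢ = 0.73561 × 182.91813 + 0.26439 × 184.96320
= 134.556406 + 48.902420 = 183.458826 amu

183.4588 amu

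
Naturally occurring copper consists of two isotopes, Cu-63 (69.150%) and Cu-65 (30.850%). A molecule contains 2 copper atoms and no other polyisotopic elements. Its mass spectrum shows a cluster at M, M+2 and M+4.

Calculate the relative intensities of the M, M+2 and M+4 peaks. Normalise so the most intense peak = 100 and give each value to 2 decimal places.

Expanding (0.69150 + 0.30850)^2:
P(M) = 0.69150^2 = 0.478172
P(M+2) = 2 × 0.69150^1 × 0.30850^1 = 0.426656
P(M+4) = 0.30850^2 = 0.095172
The M peak is largest (0.478172); scaling to 100 gives 100.00 : 89.23 : 19.90.

100.00 : 89.23 : 19.90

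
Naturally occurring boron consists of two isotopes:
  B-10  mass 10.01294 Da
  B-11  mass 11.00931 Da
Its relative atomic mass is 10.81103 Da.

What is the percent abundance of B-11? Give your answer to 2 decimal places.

80.10%

With x = fraction of B-10 (so B-11 is 1 − x):
10.01294·x + 11.00931·(1 − x) = 10.81103
(10.01294 − 11.00931)·x = 10.81103 − 11.00931
x = -0.19828 / -0.99637 = 0.19900 → 19.90% B-10, 80.10% B-11.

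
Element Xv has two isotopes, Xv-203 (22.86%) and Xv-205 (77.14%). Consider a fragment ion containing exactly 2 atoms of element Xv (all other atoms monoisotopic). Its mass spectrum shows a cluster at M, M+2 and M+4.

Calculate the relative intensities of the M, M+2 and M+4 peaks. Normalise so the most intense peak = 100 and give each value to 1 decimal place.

8.8 : 59.3 : 100.0

Each Xv atom is independently Xv-203 (p = 0.2286) or Xv-205 (q = 0.7714); the cluster is the binomial expansion (p + q)^2.
P(M) = 0.2286^2 = 0.052258
P(M+2) = 2 × 0.2286^1 × 0.7714^1 = 0.352684
P(M+4) = 0.7714^2 = 0.595058
The M+4 peak is largest (0.595058); scaling to 100 gives 8.8 : 59.3 : 100.0.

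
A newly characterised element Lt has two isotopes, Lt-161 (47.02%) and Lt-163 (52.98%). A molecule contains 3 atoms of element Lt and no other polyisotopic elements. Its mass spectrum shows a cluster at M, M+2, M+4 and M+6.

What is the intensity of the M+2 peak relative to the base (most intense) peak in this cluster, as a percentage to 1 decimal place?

Binomial terms of (0.4702 + 0.5298)^3: M 0.1040, M+2 0.3514, M+4 0.3959, M+6 0.1487 → M+4 is the base peak.
P(M+4) = C(3,2) × 0.4702^1 × 0.5298^2 = 3 × 0.4702 × 0.28068804 = 0.395939 (base)
P(M+2) = C(3,1) × 0.4702^2 × 0.5298^1 = 3 × 0.22108804 × 0.5298 = 0.351397
Relative intensity = 0.351397 / 0.395939 × 100 = 88.8

88.8%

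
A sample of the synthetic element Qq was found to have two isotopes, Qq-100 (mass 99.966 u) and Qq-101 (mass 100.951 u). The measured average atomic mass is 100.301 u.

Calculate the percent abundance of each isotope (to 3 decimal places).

Qq-100: 65.990%, Qq-101: 34.010%

Writing the weighted mean with unknown fraction x of Qq-100:
99.966·x + 100.951·(1 − x) = 100.301
(99.966 − 100.951)·x = 100.301 − 100.951
x = -0.650 / -0.985 = 0.65990 → 65.990% Qq-100, 34.010% Qq-101.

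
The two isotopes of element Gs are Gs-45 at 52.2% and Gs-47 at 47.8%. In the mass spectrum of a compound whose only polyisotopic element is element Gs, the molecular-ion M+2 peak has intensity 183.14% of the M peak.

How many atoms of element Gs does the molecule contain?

With n Gs atoms, P(M+2)/P(M) = C(n,1)·p^(n−1)q / p^n = n·q/p = n · 0.478/0.522.
n = 1.8314 × 0.522/0.478 = 2.00 ≈ 2

2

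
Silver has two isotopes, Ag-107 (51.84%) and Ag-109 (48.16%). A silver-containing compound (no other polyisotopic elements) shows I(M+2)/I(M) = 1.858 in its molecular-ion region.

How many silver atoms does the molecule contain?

The M+2/M ratio from n Ag atoms is n · q/p = n · 0.4816/0.5184.
n = 1.858 × 0.5184/0.4816 = 2.00 ≈ 2

2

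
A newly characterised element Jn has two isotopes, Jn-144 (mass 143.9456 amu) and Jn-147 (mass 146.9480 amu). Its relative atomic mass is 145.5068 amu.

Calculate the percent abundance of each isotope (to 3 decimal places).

Jn-144: 48.002%, Jn-147: 51.998%

Let x be the fractional abundance of Jn-144; then Jn-147 has abundance 1 − x.
143.9456·x + 146.9480·(1 − x) = 145.5068
(143.9456 − 146.9480)·x = 145.5068 − 146.9480
x = -1.4412 / -3.0024 = 0.48002 → 48.002% Jn-144, 51.998% Jn-147.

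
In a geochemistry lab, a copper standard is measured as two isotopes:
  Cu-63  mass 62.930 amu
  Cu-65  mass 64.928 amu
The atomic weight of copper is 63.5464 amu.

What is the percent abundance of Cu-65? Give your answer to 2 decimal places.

30.85%

Let x be the fractional abundance of Cu-63; then Cu-65 has abundance 1 − x.
62.930·x + 64.928·(1 − x) = 63.5464
(62.930 − 64.928)·x = 63.5464 − 64.928
x = -1.3816 / -1.998 = 0.69149 → 69.15% Cu-63, 30.85% Cu-65.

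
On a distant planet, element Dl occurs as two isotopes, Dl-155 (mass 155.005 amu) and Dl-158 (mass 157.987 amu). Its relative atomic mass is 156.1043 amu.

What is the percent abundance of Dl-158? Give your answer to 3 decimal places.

36.865%

Writing the weighted mean with unknown fraction x of Dl-155:
155.005·x + 157.987·(1 − x) = 156.1043
(155.005 − 157.987)·x = 156.1043 − 157.987
x = -1.8827 / -2.982 = 0.63135 → 63.135% Dl-155, 36.865% Dl-158.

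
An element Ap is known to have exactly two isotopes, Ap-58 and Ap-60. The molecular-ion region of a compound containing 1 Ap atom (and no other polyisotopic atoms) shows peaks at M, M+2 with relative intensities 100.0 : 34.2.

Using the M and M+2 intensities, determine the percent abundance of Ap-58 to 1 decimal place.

Write p for the Ap-58 fraction. I(M+2)/I(M) = [C(1,1)·p^0·(1−p)] / p^1 = 1·(1−p)/p = 34.2/100.0 = 0.3420
(1−p)/p = 0.3420/1 = 0.3420  ⇒  p = 1/(1 + 0.3420) = 0.7452
Ap-58: 74.5%, Ap-60: 25.5%.

74.5%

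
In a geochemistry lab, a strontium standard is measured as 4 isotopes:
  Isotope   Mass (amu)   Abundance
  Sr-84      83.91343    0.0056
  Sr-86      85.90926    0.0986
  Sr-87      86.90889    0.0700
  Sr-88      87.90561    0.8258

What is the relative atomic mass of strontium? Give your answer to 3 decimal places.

87.617 amu

Weight each isotope mass by its fractional abundance: 0.0056 × 83.91343 + 0.0986 × 85.90926 + 0.0700 × 86.90889 + 0.8258 × 87.90561
= 0.469915 + 8.470653 + 6.083622 + 72.592453 = 87.616643 amu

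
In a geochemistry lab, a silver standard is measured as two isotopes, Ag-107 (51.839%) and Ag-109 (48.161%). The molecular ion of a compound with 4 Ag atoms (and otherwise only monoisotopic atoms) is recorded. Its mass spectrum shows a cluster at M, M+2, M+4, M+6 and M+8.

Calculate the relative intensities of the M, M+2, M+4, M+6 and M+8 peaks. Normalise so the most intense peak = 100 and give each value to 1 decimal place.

The 4 Ag atoms are independent, so intensities follow the terms of (0.51839 + 0.48161)^4.
P(M) = 0.51839^4 = 0.072215
P(M+2) = 4 × 0.51839^3 × 0.48161^1 = 0.268365
P(M+4) = 6 × 0.51839^2 × 0.48161^2 = 0.373986
P(M+6) = 4 × 0.51839^1 × 0.48161^3 = 0.231634
P(M+8) = 0.48161^4 = 0.053800
The M+4 peak is largest (0.373986); scaling to 100 gives 19.3 : 71.8 : 100.0 : 61.9 : 14.4.

19.3 : 71.8 : 100.0 : 61.9 : 14.4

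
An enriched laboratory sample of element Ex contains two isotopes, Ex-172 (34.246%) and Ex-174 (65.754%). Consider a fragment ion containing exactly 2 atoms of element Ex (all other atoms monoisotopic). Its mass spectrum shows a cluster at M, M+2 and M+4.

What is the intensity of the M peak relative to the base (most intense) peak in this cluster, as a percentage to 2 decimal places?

Term probabilities: M 0.1173, M+2 0.4504, M+4 0.4324. Base peak = M+2.
P(M+2) = C(2,1) × 0.34246^1 × 0.65754^1 = 2 × 0.34246 × 0.65754 = 0.450362 (base)
P(M) = C(2,0) × 0.34246^2 × 0.65754^0 = 1 × 0.11727885 × 1.0000 = 0.117279
Relative intensity = 0.117279 / 0.450362 × 100 = 26.04

26.04%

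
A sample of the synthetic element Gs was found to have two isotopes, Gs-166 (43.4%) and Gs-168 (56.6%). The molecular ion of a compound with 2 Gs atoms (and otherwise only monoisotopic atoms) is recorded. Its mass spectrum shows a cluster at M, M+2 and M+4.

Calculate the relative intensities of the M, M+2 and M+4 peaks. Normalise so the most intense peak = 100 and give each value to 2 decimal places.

38.34 : 100.00 : 65.21

The 2 Gs atoms are independent, so intensities follow the terms of (0.434 + 0.566)^2.
P(M) = 0.434^2 = 0.188356
P(M+2) = 2 × 0.434^1 × 0.566^1 = 0.491288
P(M+4) = 0.566^2 = 0.320356
The M+2 peak is largest (0.491288); scaling to 100 gives 38.34 : 100.00 : 65.21.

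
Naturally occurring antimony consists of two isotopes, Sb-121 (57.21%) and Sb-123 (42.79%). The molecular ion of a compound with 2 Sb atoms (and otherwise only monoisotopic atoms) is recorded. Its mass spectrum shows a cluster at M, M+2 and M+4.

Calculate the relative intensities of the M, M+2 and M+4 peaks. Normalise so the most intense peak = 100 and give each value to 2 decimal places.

66.85 : 100.00 : 37.40

The 2 Sb atoms are independent, so intensities follow the terms of (0.5721 + 0.4279)^2.
P(M) = 0.5721^2 = 0.327298
P(M+2) = 2 × 0.5721^1 × 0.4279^1 = 0.489603
P(M+4) = 0.4279^2 = 0.183098
The M+2 peak is largest (0.489603); scaling to 100 gives 66.85 : 100.00 : 37.40.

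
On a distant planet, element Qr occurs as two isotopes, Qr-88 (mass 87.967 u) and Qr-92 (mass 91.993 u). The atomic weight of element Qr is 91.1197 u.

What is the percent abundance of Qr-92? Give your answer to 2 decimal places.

78.31%

Let x be the fractional abundance of Qr-88; then Qr-92 has abundance 1 − x.
87.967·x + 91.993·(1 − x) = 91.1197
(87.967 − 91.993)·x = 91.1197 − 91.993
x = -0.8733 / -4.026 = 0.21692 → 21.69% Qr-88, 78.31% Qr-92.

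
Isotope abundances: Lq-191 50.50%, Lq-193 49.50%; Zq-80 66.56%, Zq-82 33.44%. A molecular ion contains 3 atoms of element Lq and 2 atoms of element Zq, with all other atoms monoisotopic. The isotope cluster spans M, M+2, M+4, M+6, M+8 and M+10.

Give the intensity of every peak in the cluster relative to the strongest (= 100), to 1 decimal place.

Element Lq pattern (n=3): 0.12878763 : 0.37871212 : 0.37121287 : 0.12128738
Element Zq pattern (n=2): 0.44302336 : 0.44515328 : 0.11182336
Convolve the two distributions (both contribute in 2-u steps):
  M: 0.12878763×0.44302336 = 0.057056
  M+2: 0.12878763×0.44515328 + 0.37871212×0.44302336 = 0.225109
  M+4: 0.12878763×0.11182336 + 0.37871212×0.44515328 + 0.37121287×0.44302336 = 0.347442
  M+6: 0.37871212×0.11182336 + 0.37121287×0.44515328 + 0.12128738×0.44302336 = 0.261329
  M+8: 0.37121287×0.11182336 + 0.12128738×0.44515328 = 0.095502
  M+10: 0.12128738×0.11182336 = 0.013563
Scale to base peak (0.347442) = 100: 16.4 : 64.8 : 100.0 : 75.2 : 27.5 : 3.9

16.4 : 64.8 : 100.0 : 75.2 : 27.5 : 3.9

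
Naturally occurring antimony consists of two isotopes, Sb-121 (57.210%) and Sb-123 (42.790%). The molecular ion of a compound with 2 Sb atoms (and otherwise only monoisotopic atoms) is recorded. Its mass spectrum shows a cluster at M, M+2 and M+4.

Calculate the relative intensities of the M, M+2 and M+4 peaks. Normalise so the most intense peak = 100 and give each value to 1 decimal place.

66.8 : 100.0 : 37.4

Each Sb atom is independently Sb-121 (p = 0.57210) or Sb-123 (q = 0.42790); the cluster is the binomial expansion (p + q)^2.
P(M) = 0.57210^2 = 0.327298
P(M+2) = 2 × 0.57210^1 × 0.42790^1 = 0.489603
P(M+4) = 0.42790^2 = 0.183098
The M+2 peak is largest (0.489603); scaling to 100 gives 66.8 : 100.0 : 37.4.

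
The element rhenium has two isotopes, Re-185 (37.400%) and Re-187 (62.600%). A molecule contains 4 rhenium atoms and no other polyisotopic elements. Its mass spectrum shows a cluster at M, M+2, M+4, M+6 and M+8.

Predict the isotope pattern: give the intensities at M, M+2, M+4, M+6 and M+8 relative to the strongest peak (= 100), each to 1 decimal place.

5.3 : 35.7 : 89.6 : 100.0 : 41.8

Expanding (0.37400 + 0.62600)^4:
P(M) = 0.37400^4 = 0.019565
P(M+2) = 4 × 0.37400^3 × 0.62600^1 = 0.130993
P(M+4) = 6 × 0.37400^2 × 0.62600^2 = 0.328884
P(M+6) = 4 × 0.37400^1 × 0.62600^3 = 0.366990
P(M+8) = 0.62600^4 = 0.153567
The M+6 peak is largest (0.366990); scaling to 100 gives 5.3 : 35.7 : 89.6 : 100.0 : 41.8.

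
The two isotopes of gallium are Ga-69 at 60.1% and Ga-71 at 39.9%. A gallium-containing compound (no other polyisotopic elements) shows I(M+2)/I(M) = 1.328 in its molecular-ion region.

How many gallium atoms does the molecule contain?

For n independent Ga atoms, I(M+2)/I(M) = n · (abundance Ga-71) / (abundance Ga-69) = n · 0.399/0.601.
n = 1.328 × 0.601/0.399 = 2.00 ≈ 2

2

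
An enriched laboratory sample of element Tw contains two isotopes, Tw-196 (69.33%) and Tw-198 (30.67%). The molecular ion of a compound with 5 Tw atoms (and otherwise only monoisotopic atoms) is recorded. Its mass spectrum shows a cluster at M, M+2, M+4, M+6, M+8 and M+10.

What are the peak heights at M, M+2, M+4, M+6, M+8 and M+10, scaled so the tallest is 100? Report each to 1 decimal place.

45.2 : 100.0 : 88.5 : 39.1 : 8.7 : 0.8

The 5 Tw atoms are independent, so intensities follow the terms of (0.6933 + 0.3067)^5.
P(M) = 0.6933^5 = 0.160179
P(M+2) = 5 × 0.6933^4 × 0.3067^1 = 0.354298
P(M+4) = 10 × 0.6933^3 × 0.3067^2 = 0.313467
P(M+6) = 10 × 0.6933^2 × 0.3067^3 = 0.138670
P(M+8) = 5 × 0.6933^1 × 0.3067^4 = 0.030672
P(M+10) = 0.3067^5 = 0.002714
The M+2 peak is largest (0.354298); scaling to 100 gives 45.2 : 100.0 : 88.5 : 39.1 : 8.7 : 0.8.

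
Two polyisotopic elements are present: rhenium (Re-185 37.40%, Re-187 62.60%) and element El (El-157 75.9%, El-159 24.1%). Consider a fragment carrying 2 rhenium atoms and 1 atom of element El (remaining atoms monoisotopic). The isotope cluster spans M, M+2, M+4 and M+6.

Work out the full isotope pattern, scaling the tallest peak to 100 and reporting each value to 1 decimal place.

Rhenium pattern (n=2): 0.139876 : 0.468248 : 0.391876
Element El pattern (n=1): 0.7590 : 0.2410
Convolve the two distributions (both contribute in 2-u steps):
  M: 0.139876×0.7590 = 0.106166
  M+2: 0.139876×0.2410 + 0.468248×0.7590 = 0.389110
  M+4: 0.468248×0.2410 + 0.391876×0.7590 = 0.410282
  M+6: 0.391876×0.2410 = 0.094442
Scale to base peak (0.410282) = 100: 25.9 : 94.8 : 100.0 : 23.0

25.9 : 94.8 : 100.0 : 23.0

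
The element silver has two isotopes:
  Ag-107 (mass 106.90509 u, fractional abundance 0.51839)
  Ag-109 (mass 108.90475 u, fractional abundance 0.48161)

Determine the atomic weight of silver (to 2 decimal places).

Average mass = Σ (abundance × isotope mass) = 0.51839 × 106.90509 + 0.48161 × 108.90475
= 55.418530 + 52.449617 = 107.868147 u

107.87 u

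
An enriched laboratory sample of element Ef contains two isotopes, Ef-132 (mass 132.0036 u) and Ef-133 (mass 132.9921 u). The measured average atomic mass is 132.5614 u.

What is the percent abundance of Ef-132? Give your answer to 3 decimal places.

43.571%

With x = fraction of Ef-132 (so Ef-133 is 1 − x):
132.0036·x + 132.9921·(1 − x) = 132.5614
(132.0036 − 132.9921)·x = 132.5614 − 132.9921
x = -0.4307 / -0.9885 = 0.43571 → 43.571% Ef-132, 56.429% Ef-133.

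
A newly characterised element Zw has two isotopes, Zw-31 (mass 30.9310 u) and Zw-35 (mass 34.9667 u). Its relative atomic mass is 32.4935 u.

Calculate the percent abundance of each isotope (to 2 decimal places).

Zw-31: 61.28%, Zw-35: 38.72%

With x = fraction of Zw-31 (so Zw-35 is 1 − x):
30.9310·x + 34.9667·(1 − x) = 32.4935
(30.9310 − 34.9667)·x = 32.4935 − 34.9667
x = -2.4732 / -4.0357 = 0.61283 → 61.28% Zw-31, 38.72% Zw-35.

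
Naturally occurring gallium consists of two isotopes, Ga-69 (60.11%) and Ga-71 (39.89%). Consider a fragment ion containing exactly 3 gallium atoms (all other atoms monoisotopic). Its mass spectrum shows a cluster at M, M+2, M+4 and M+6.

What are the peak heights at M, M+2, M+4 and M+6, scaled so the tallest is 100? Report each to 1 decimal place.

The 3 Ga atoms are independent, so intensities follow the terms of (0.6011 + 0.3989)^3.
P(M) = 0.6011^3 = 0.217190
P(M+2) = 3 × 0.6011^2 × 0.3989^1 = 0.432393
P(M+4) = 3 × 0.6011^1 × 0.3989^2 = 0.286943
P(M+6) = 0.3989^3 = 0.063473
The M+2 peak is largest (0.432393); scaling to 100 gives 50.2 : 100.0 : 66.4 : 14.7.

50.2 : 100.0 : 66.4 : 14.7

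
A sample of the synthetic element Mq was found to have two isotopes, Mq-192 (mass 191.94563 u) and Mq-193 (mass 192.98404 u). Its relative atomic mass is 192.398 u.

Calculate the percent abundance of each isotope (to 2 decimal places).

Mq-192: 56.44%, Mq-193: 43.56%

Let x be the fractional abundance of Mq-192; then Mq-193 has abundance 1 − x.
191.94563·x + 192.98404·(1 − x) = 192.398
(191.94563 − 192.98404)·x = 192.398 − 192.98404
x = -0.58604 / -1.03841 = 0.56436 → 56.44% Mq-192, 43.56% Mq-193.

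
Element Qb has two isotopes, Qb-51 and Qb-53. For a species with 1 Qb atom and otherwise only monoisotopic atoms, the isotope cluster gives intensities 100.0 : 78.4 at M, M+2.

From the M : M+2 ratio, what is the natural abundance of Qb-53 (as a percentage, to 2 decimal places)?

43.95%

Let p = fractional abundance of Qb-51. I(M+2)/I(M) = [C(1,1)·p^0·(1−p)] / p^1 = 1·(1−p)/p = 78.4/100.0 = 0.7840
(1−p)/p = 0.7840/1 = 0.7840  ⇒  p = 1/(1 + 0.7840) = 0.5605
Qb-51: 56.05%, Qb-53: 43.95%.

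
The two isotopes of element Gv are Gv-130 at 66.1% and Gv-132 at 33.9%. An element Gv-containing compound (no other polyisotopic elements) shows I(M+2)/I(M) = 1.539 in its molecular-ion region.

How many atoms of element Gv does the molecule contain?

For n independent Gv atoms, I(M+2)/I(M) = n · (abundance Gv-132) / (abundance Gv-130) = n · 0.339/0.661.
n = 1.539 × 0.661/0.339 = 3.00 ≈ 3

3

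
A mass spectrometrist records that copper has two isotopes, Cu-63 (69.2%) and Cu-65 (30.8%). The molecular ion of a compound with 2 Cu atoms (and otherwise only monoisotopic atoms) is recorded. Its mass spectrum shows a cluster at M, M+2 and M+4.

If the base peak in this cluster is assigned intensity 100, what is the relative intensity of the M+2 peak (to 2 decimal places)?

89.02

Term probabilities: M 0.4789, M+2 0.4263, M+4 0.0949. Base peak = M.
P(M) = C(2,0) × 0.692^2 × 0.308^0 = 1 × 0.478864 × 1.0000 = 0.478864 (base)
P(M+2) = C(2,1) × 0.692^1 × 0.308^1 = 2 × 0.6920 × 0.3080 = 0.426272
Relative intensity = 0.426272 / 0.478864 × 100 = 89.02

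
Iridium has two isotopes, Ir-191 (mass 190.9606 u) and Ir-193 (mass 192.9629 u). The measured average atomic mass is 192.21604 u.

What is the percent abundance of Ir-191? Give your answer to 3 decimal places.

Let x be the fractional abundance of Ir-191; then Ir-193 has abundance 1 − x.
190.9606·x + 192.9629·(1 − x) = 192.21604
(190.9606 − 192.9629)·x = 192.21604 − 192.9629
x = -0.74686 / -2.0023 = 0.37300 → 37.300% Ir-191, 62.700% Ir-193.

37.300%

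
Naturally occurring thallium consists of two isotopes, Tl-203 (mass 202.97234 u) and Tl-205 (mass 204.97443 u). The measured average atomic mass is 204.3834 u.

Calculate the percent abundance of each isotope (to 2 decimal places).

Tl-203: 29.52%, Tl-205: 70.48%

Writing the weighted mean with unknown fraction x of Tl-203:
202.97234·x + 204.97443·(1 − x) = 204.3834
(202.97234 − 204.97443)·x = 204.3834 − 204.97443
x = -0.59103 / -2.00209 = 0.29521 → 29.52% Tl-203, 70.48% Tl-205.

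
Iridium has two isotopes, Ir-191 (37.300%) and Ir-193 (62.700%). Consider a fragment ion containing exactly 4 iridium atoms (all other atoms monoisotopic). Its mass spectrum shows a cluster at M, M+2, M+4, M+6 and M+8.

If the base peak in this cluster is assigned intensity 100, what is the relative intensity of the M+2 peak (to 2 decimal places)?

Term probabilities: M 0.0194, M+2 0.1302, M+4 0.3282, M+6 0.3678, M+8 0.1546. Base peak = M+6.
P(M+6) = C(4,3) × 0.37300^1 × 0.62700^3 = 4 × 0.3730 × 0.24649188 = 0.367766 (base)
P(M+2) = C(4,1) × 0.37300^3 × 0.62700^1 = 4 × 0.05189512 × 0.6270 = 0.130153
Relative intensity = 0.130153 / 0.367766 × 100 = 35.39

35.39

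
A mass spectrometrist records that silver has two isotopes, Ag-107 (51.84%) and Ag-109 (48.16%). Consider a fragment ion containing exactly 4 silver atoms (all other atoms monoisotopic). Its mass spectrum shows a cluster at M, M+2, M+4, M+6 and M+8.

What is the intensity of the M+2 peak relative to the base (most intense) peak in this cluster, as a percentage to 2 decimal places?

Term probabilities: M 0.0722, M+2 0.2684, M+4 0.3740, M+6 0.2316, M+8 0.0538. Base peak = M+4.
P(M+4) = C(4,2) × 0.5184^2 × 0.4816^2 = 6 × 0.26873856 × 0.23193856 = 0.373985 (base)
P(M+2) = C(4,1) × 0.5184^3 × 0.4816^1 = 4 × 0.13931407 × 0.4816 = 0.268375
Relative intensity = 0.268375 / 0.373985 × 100 = 71.76

71.76%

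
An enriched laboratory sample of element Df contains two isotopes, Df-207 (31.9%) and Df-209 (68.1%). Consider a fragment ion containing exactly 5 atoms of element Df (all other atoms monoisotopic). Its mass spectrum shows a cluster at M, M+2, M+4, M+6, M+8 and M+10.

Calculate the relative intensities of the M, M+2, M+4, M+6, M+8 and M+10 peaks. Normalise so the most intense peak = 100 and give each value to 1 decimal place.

The 5 Df atoms are independent, so intensities follow the terms of (0.319 + 0.681)^5.
P(M) = 0.319^5 = 0.003303
P(M+2) = 5 × 0.319^4 × 0.681^1 = 0.035260
P(M+4) = 10 × 0.319^3 × 0.681^2 = 0.150545
P(M+6) = 10 × 0.319^2 × 0.681^3 = 0.321383
P(M+8) = 5 × 0.319^1 × 0.681^4 = 0.343043
P(M+10) = 0.681^5 = 0.146466
The M+8 peak is largest (0.343043); scaling to 100 gives 1.0 : 10.3 : 43.9 : 93.7 : 100.0 : 42.7.

1.0 : 10.3 : 43.9 : 93.7 : 100.0 : 42.7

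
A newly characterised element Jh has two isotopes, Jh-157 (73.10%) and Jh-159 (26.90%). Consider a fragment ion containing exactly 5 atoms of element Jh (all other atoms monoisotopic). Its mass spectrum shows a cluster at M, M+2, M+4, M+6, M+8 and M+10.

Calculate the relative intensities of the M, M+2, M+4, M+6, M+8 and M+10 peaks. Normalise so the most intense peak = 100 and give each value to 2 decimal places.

Expanding (0.7310 + 0.2690)^5:
P(M) = 0.7310^5 = 0.208731
P(M+2) = 5 × 0.7310^4 × 0.2690^1 = 0.384054
P(M+4) = 10 × 0.7310^3 × 0.2690^2 = 0.282655
P(M+6) = 10 × 0.7310^2 × 0.2690^3 = 0.104014
P(M+8) = 5 × 0.7310^1 × 0.2690^4 = 0.019138
P(M+10) = 0.2690^5 = 0.001409
The M+2 peak is largest (0.384054); scaling to 100 gives 54.35 : 100.00 : 73.60 : 27.08 : 4.98 : 0.37.

54.35 : 100.00 : 73.60 : 27.08 : 4.98 : 0.37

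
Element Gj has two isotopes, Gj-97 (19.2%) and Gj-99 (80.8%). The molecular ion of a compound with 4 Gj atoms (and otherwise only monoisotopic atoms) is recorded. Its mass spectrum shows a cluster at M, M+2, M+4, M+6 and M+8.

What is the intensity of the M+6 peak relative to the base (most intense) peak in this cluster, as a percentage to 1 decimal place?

Binomial terms of (0.192 + 0.808)^4: M 0.0014, M+2 0.0229, M+4 0.1444, M+6 0.4051, M+8 0.4262 → M+8 is the base peak.
P(M+8) = C(4,4) × 0.192^0 × 0.808^4 = 1 × 1.0000 × 0.4262314 = 0.426231 (base)
P(M+6) = C(4,3) × 0.192^1 × 0.808^3 = 4 × 0.1920 × 0.52751411 = 0.405131
Relative intensity = 0.405131 / 0.426231 × 100 = 95.0

95.0%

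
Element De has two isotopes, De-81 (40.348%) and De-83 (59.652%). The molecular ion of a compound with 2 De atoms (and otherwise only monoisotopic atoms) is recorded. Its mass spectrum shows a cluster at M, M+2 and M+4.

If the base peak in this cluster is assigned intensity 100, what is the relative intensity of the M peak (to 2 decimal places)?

33.82

Binomial terms of (0.40348 + 0.59652)^2: M 0.1628, M+2 0.4814, M+4 0.3558 → M+2 is the base peak.
P(M+2) = C(2,1) × 0.40348^1 × 0.59652^1 = 2 × 0.40348 × 0.59652 = 0.481368 (base)
P(M) = C(2,0) × 0.40348^2 × 0.59652^0 = 1 × 0.16279611 × 1.0000 = 0.162796
Relative intensity = 0.162796 / 0.481368 × 100 = 33.82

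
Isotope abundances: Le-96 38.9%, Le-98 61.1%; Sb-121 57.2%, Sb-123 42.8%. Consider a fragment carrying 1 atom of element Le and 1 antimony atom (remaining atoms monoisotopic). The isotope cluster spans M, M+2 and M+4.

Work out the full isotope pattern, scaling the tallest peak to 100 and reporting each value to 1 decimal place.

Element Le pattern (n=1): 0.3890 : 0.6110
Antimony pattern (n=1): 0.5720 : 0.4280
Convolve the two distributions (both contribute in 2-u steps):
  M: 0.3890×0.5720 = 0.222508
  M+2: 0.3890×0.4280 + 0.6110×0.5720 = 0.515984
  M+4: 0.6110×0.4280 = 0.261508
Scale to base peak (0.515984) = 100: 43.1 : 100.0 : 50.7

43.1 : 100.0 : 50.7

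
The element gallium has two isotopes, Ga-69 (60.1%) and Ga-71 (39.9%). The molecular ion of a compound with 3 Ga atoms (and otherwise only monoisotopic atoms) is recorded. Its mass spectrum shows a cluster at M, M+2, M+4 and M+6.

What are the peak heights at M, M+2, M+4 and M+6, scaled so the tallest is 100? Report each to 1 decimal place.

The 3 Ga atoms are independent, so intensities follow the terms of (0.601 + 0.399)^3.
P(M) = 0.601^3 = 0.217082
P(M+2) = 3 × 0.601^2 × 0.399^1 = 0.432358
P(M+4) = 3 × 0.601^1 × 0.399^2 = 0.287039
P(M+6) = 0.399^3 = 0.063521
The M+2 peak is largest (0.432358); scaling to 100 gives 50.2 : 100.0 : 66.4 : 14.7.

50.2 : 100.0 : 66.4 : 14.7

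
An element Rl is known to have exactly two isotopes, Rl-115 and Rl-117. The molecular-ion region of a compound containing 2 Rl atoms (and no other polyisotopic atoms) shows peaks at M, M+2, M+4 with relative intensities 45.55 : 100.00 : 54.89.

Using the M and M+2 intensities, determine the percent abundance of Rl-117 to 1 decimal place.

If p is the fraction of Rl that is Rl-115, then I(M+2)/I(M) = [C(2,1)·p^1·(1−p)] / p^2 = 2·(1−p)/p = 100.00/45.55 = 2.1954
(1−p)/p = 2.1954/2 = 1.0977  ⇒  p = 1/(1 + 1.0977) = 0.4767
Rl-115: 47.7%, Rl-117: 52.3%.

52.3%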